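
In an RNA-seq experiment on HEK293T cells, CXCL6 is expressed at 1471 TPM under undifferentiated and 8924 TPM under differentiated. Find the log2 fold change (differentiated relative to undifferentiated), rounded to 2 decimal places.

2.60

Fold change = 8924 / 1471 = 6.0666
log2(6.0666) = 2.601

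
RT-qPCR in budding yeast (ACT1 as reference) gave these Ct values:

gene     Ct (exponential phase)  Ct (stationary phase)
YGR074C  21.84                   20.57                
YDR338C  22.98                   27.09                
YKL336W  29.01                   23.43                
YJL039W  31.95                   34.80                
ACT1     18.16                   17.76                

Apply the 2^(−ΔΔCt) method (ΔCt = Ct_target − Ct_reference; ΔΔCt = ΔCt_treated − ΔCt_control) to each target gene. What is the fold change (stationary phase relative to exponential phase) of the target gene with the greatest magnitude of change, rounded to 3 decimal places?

YGR074C: ΔΔCt = (20.57−17.76) − (21.84−18.16) = 2.81 − 3.68 = -0.87; fold change = 2^0.87 = 1.828
YDR338C: ΔΔCt = (27.09−17.76) − (22.98−18.16) = 9.33 − 4.82 = 4.51; fold change = 2^-4.51 = 0.044
YKL336W: ΔΔCt = (23.43−17.76) − (29.01−18.16) = 5.67 − 10.85 = -5.18; fold change = 2^5.18 = 36.252
YJL039W: ΔΔCt = (34.80−17.76) − (31.95−18.16) = 17.04 − 13.79 = 3.25; fold change = 2^-3.25 = 0.105
YKL336W has the largest |ΔΔCt| = 5.18.

36.252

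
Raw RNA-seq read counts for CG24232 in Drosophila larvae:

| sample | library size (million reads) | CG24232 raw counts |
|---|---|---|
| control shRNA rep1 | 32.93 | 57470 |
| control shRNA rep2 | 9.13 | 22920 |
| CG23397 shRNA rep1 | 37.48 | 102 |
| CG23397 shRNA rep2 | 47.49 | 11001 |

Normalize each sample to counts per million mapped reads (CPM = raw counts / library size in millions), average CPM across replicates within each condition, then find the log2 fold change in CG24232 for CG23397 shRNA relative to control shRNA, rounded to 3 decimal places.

CPM(control shRNA rep1) = 57470 / 32.93 = 1745.2171
CPM(control shRNA rep2) = 22920 / 9.13 = 2510.4053
CPM(CG23397 shRNA rep1) = 102 / 37.48 = 2.7215
CPM(CG23397 shRNA rep2) = 11001 / 47.49 = 231.6488
mean CPM(control shRNA) = 2127.8112; mean CPM(CG23397 shRNA) = 117.1851
Fold change = 117.1851 / 2127.8112 = 0.05507
log2(0.05507) = -4.1825

-4.183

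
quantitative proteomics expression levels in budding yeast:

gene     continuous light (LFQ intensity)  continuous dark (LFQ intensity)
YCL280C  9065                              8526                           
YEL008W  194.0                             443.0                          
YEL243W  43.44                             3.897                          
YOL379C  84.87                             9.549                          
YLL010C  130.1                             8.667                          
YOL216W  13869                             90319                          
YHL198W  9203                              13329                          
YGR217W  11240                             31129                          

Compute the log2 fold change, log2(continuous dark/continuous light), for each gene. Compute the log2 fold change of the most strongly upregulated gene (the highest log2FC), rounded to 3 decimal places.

log2(8526/9065) = -0.088  (YCL280C)
log2(443.0/194.0) = 1.191  (YEL008W)
log2(3.897/43.44) = -3.479  (YEL243W)
log2(9.549/84.87) = -3.152  (YOL379C)
log2(8.667/130.1) = -3.908  (YLL010C)
log2(90319/13869) = 2.703  (YOL216W)
log2(13329/9203) = 0.534  (YHL198W)
log2(31129/11240) = 1.470  (YGR217W)
YOL216W is most strongly upregulated.

2.703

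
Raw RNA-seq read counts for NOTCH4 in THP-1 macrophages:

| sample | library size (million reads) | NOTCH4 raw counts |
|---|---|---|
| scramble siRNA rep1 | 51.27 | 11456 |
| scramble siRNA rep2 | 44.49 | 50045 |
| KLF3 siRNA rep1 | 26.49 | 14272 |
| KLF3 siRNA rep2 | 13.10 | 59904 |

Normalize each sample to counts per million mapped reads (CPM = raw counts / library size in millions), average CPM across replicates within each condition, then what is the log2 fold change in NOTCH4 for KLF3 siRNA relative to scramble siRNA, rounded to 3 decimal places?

1.923

CPM(scramble siRNA rep1) = 11456 / 51.27 = 223.4445
CPM(scramble siRNA rep2) = 50045 / 44.49 = 1124.8595
CPM(KLF3 siRNA rep1) = 14272 / 26.49 = 538.7693
CPM(KLF3 siRNA rep2) = 59904 / 13.10 = 4572.8244
mean CPM(scramble siRNA) = 674.1520; mean CPM(KLF3 siRNA) = 2555.7969
Fold change = 2555.7969 / 674.1520 = 3.79113
log2(3.79113) = 1.9226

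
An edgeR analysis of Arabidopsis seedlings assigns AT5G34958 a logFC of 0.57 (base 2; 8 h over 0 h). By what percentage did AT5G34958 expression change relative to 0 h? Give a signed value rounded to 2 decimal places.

48.45%

Fold change = 2^(0.57) = 1.4845
Percent change = (FC − 1) × 100% = (1.4845 − 1) × 100 = 48.45%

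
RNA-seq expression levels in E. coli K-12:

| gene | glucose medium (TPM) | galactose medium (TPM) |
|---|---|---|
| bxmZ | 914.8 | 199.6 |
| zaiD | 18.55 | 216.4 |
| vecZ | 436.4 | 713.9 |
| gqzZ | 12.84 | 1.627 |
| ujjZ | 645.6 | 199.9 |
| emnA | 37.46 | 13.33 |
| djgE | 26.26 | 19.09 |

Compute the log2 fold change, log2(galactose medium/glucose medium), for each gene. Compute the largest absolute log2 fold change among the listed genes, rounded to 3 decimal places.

log2(199.6/914.8) = -2.196  (bxmZ)
log2(216.4/18.55) = 3.544  (zaiD)
log2(713.9/436.4) = 0.710  (vecZ)
log2(1.627/12.84) = -2.980  (gqzZ)
log2(199.9/645.6) = -1.691  (ujjZ)
log2(13.33/37.46) = -1.491  (emnA)
log2(19.09/26.26) = -0.460  (djgE)
The largest magnitude belongs to zaiD.

3.544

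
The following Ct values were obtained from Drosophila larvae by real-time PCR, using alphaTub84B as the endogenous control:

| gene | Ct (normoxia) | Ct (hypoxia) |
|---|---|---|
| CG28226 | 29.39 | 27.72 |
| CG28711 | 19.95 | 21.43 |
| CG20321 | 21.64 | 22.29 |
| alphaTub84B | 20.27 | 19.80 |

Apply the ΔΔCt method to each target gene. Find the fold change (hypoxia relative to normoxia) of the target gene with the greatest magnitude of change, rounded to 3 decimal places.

CG28226: ΔΔCt = (27.72−19.80) − (29.39−20.27) = 7.92 − 9.12 = -1.20; fold change = 2^1.20 = 2.297
CG28711: ΔΔCt = (21.43−19.80) − (19.95−20.27) = 1.63 − (-0.32) = 1.95; fold change = 2^-1.95 = 0.259
CG20321: ΔΔCt = (22.29−19.80) − (21.64−20.27) = 2.49 − 1.37 = 1.12; fold change = 2^-1.12 = 0.460
CG28711 has the largest |ΔΔCt| = 1.95.

0.259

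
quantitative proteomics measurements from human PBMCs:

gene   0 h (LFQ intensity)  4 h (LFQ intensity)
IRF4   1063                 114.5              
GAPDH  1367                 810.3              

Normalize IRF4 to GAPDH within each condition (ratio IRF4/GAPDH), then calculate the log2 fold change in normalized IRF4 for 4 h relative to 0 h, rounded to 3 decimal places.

-2.460

IRF4/GAPDH (0 h) = 1063 / 1367 = 0.77762
IRF4/GAPDH (4 h) = 114.5 / 810.3 = 0.14131
Fold change = 0.14131 / 0.77762 = 0.1817
log2(0.1817) = -2.4602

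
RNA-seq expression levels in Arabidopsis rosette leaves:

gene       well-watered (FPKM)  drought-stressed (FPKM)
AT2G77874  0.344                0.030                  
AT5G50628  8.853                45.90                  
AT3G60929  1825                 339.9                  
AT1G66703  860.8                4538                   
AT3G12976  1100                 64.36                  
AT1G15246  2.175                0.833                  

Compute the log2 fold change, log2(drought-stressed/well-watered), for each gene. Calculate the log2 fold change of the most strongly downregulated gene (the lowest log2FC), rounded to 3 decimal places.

log2(0.030/0.344) = -3.519  (AT2G77874)
log2(45.90/8.853) = 2.374  (AT5G50628)
log2(339.9/1825) = -2.425  (AT3G60929)
log2(4538/860.8) = 2.398  (AT1G66703)
log2(64.36/1100) = -4.095  (AT3G12976)
log2(0.833/2.175) = -1.385  (AT1G15246)
AT3G12976 is most strongly downregulated.

-4.095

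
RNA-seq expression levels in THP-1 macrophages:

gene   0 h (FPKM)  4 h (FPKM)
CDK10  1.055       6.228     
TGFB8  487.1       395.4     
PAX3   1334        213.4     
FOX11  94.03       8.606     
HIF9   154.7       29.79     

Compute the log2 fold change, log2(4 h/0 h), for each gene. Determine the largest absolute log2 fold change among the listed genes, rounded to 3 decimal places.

log2(6.228/1.055) = 2.562  (CDK10)
log2(395.4/487.1) = -0.301  (TGFB8)
log2(213.4/1334) = -2.644  (PAX3)
log2(8.606/94.03) = -3.450  (FOX11)
log2(29.79/154.7) = -2.377  (HIF9)
The largest magnitude belongs to FOX11.

3.450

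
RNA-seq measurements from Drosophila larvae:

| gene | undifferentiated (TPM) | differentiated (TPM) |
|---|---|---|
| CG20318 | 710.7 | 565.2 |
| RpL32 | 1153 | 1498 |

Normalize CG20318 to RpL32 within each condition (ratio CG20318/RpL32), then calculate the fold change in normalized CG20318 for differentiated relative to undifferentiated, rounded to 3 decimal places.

0.612

CG20318/RpL32 (undifferentiated) = 710.7 / 1153 = 0.61639
CG20318/RpL32 (differentiated) = 565.2 / 1498 = 0.3773
Fold change = 0.3773 / 0.61639 = 0.6121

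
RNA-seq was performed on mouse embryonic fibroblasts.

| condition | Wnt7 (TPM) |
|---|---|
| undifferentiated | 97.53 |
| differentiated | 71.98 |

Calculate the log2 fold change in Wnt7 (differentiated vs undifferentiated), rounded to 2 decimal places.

Fold change = 71.98 / 97.53 = 0.7380
log2(0.7380) = -0.438

-0.44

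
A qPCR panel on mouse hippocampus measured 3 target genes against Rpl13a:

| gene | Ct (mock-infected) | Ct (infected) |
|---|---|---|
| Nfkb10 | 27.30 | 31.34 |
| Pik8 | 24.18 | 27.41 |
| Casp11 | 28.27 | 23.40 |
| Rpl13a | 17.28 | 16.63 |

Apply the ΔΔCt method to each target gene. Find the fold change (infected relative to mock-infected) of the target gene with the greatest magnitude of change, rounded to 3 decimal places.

Nfkb10: ΔΔCt = (31.34−16.63) − (27.30−17.28) = 14.71 − 10.02 = 4.69; fold change = 2^-4.69 = 0.039
Pik8: ΔΔCt = (27.41−16.63) − (24.18−17.28) = 10.78 − 6.90 = 3.88; fold change = 2^-3.88 = 0.068
Casp11: ΔΔCt = (23.40−16.63) − (28.27−17.28) = 6.77 − 10.99 = -4.22; fold change = 2^4.22 = 18.636
Nfkb10 has the largest |ΔΔCt| = 4.69.

0.039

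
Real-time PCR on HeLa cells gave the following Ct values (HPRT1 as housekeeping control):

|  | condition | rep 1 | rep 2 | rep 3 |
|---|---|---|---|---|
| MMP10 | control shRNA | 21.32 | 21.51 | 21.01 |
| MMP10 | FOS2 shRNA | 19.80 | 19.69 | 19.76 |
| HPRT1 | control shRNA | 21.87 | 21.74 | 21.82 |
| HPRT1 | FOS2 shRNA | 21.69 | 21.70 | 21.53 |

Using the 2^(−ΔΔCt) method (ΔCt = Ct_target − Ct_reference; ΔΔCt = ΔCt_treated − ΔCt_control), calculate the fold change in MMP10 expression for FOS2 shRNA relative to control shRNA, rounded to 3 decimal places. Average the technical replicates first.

Mean Ct: MMP10 control shRNA 21.280; MMP10 FOS2 shRNA 19.750; HPRT1 control shRNA 21.810; HPRT1 FOS2 shRNA 21.640
ΔCt(control shRNA) = 21.280 − 21.810 = -0.530
ΔCt(FOS2 shRNA) = 19.750 − 21.640 = -1.890
ΔΔCt = -1.890 − (-0.530) = -1.360
Fold change = 2^(−(-1.360)) = 2^1.360 = 2.5669

2.567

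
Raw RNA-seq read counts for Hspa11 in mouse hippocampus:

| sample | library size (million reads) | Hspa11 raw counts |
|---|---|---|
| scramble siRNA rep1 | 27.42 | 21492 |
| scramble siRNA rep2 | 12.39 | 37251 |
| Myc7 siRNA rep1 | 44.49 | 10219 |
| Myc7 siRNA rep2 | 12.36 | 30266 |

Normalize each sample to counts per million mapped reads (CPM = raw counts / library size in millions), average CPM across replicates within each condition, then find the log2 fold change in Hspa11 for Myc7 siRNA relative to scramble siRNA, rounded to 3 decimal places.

-0.501

CPM(scramble siRNA rep1) = 21492 / 27.42 = 783.8074
CPM(scramble siRNA rep2) = 37251 / 12.39 = 3006.5375
CPM(Myc7 siRNA rep1) = 10219 / 44.49 = 229.6921
CPM(Myc7 siRNA rep2) = 30266 / 12.36 = 2448.7055
mean CPM(scramble siRNA) = 1895.1725; mean CPM(Myc7 siRNA) = 1339.1988
Fold change = 1339.1988 / 1895.1725 = 0.70664
log2(0.70664) = -0.5010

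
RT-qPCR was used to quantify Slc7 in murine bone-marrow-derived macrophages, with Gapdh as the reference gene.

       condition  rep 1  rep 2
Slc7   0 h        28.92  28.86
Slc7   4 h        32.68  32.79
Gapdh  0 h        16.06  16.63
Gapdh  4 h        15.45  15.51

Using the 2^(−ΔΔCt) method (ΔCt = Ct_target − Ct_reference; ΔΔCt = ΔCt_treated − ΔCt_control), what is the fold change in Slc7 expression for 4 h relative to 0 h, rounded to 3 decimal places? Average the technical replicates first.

0.038

Mean Ct: Slc7 0 h 28.890; Slc7 4 h 32.735; Gapdh 0 h 16.345; Gapdh 4 h 15.480
ΔCt(0 h) = 28.890 − 16.345 = 12.545
ΔCt(4 h) = 32.735 − 15.480 = 17.255
ΔΔCt = 17.255 − 12.545 = 4.710
Fold change = 2^(−4.710) = 0.0382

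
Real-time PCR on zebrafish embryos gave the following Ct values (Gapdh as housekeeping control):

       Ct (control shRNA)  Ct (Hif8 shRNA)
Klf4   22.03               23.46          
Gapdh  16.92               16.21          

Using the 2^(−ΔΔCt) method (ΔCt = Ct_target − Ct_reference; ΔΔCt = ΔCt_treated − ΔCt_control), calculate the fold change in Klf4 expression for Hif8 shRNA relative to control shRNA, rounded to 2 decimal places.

0.23

ΔCt(control shRNA) = 22.030 − 16.920 = 5.110
ΔCt(Hif8 shRNA) = 23.460 − 16.210 = 7.250
ΔΔCt = 7.250 − 5.110 = 2.140
Fold change = 2^(−2.140) = 0.227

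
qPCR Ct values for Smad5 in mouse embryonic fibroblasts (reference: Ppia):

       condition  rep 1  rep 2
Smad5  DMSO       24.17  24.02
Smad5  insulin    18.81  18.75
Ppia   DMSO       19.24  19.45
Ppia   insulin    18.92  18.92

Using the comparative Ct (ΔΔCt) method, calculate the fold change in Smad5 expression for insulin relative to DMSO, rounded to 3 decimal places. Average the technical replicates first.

Mean Ct: Smad5 DMSO 24.095; Smad5 insulin 18.780; Ppia DMSO 19.345; Ppia insulin 18.920
ΔCt(DMSO) = 24.095 − 19.345 = 4.750
ΔCt(insulin) = 18.780 − 18.920 = -0.140
ΔΔCt = -0.140 − 4.750 = -4.890
Fold change = 2^(−(-4.890)) = 2^4.890 = 29.6508

29.651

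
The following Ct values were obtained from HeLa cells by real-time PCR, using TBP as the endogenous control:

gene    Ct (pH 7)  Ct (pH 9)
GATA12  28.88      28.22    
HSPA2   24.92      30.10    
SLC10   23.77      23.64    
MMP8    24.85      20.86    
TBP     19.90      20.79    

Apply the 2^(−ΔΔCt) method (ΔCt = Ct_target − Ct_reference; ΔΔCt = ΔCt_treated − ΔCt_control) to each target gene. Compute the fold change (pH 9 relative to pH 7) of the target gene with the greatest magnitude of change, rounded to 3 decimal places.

GATA12: ΔΔCt = (28.22−20.79) − (28.88−19.90) = 7.43 − 8.98 = -1.55; fold change = 2^1.55 = 2.928
HSPA2: ΔΔCt = (30.10−20.79) − (24.92−19.90) = 9.31 − 5.02 = 4.29; fold change = 2^-4.29 = 0.051
SLC10: ΔΔCt = (23.64−20.79) − (23.77−19.90) = 2.85 − 3.87 = -1.02; fold change = 2^1.02 = 2.028
MMP8: ΔΔCt = (20.86−20.79) − (24.85−19.90) = 0.07 − 4.95 = -4.88; fold change = 2^4.88 = 29.446
MMP8 has the largest |ΔΔCt| = 4.88.

29.446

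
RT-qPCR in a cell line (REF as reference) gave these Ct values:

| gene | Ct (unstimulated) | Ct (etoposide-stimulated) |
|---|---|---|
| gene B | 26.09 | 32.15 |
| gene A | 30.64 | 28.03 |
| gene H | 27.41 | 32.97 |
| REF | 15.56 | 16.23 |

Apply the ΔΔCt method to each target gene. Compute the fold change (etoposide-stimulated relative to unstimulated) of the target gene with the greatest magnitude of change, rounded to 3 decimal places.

0.024

gene B: ΔΔCt = (32.15−16.23) − (26.09−15.56) = 15.92 − 10.53 = 5.39; fold change = 2^-5.39 = 0.024
gene A: ΔΔCt = (28.03−16.23) − (30.64−15.56) = 11.80 − 15.08 = -3.28; fold change = 2^3.28 = 9.714
gene H: ΔΔCt = (32.97−16.23) − (27.41−15.56) = 16.74 − 11.85 = 4.89; fold change = 2^-4.89 = 0.034
gene B has the largest |ΔΔCt| = 5.39.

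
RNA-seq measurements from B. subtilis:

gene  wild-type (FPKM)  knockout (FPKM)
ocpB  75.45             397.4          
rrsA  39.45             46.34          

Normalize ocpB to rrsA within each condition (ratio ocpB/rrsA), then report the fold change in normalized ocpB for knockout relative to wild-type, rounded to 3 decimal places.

ocpB/rrsA (wild-type) = 75.45 / 39.45 = 1.9125
ocpB/rrsA (knockout) = 397.4 / 46.34 = 8.5757
Fold change = 8.5757 / 1.9125 = 4.4839

4.484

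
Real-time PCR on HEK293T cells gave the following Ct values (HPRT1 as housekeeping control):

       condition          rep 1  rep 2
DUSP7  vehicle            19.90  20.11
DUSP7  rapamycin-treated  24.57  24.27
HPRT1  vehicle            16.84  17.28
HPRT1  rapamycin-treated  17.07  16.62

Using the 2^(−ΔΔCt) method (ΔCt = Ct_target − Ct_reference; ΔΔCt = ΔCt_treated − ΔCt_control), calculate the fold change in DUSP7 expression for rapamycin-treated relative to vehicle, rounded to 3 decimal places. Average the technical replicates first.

0.040

Mean Ct: DUSP7 vehicle 20.005; DUSP7 rapamycin-treated 24.420; HPRT1 vehicle 17.060; HPRT1 rapamycin-treated 16.845
ΔCt(vehicle) = 20.005 − 17.060 = 2.945
ΔCt(rapamycin-treated) = 24.420 − 16.845 = 7.575
ΔΔCt = 7.575 − 2.945 = 4.630
Fold change = 2^(−4.630) = 0.0404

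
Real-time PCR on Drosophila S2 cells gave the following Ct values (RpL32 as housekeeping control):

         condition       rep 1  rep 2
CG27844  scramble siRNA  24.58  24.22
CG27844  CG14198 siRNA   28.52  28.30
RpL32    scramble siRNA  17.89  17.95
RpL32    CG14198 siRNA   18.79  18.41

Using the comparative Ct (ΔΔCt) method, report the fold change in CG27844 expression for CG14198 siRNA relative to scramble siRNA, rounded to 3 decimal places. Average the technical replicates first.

0.099

Mean Ct: CG27844 scramble siRNA 24.400; CG27844 CG14198 siRNA 28.410; RpL32 scramble siRNA 17.920; RpL32 CG14198 siRNA 18.600
ΔCt(scramble siRNA) = 24.400 − 17.920 = 6.480
ΔCt(CG14198 siRNA) = 28.410 − 18.600 = 9.810
ΔΔCt = 9.810 − 6.480 = 3.330
Fold change = 2^(−3.330) = 0.0994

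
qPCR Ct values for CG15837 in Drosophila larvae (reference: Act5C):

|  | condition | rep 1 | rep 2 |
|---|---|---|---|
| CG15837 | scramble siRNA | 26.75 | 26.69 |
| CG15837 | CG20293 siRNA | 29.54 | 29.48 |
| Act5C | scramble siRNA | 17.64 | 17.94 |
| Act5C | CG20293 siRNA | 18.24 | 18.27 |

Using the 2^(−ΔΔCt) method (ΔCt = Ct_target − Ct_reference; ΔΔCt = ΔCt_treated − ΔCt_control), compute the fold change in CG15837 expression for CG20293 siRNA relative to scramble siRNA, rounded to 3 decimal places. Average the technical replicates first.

0.200

Mean Ct: CG15837 scramble siRNA 26.720; CG15837 CG20293 siRNA 29.510; Act5C scramble siRNA 17.790; Act5C CG20293 siRNA 18.255
ΔCt(scramble siRNA) = 26.720 − 17.790 = 8.930
ΔCt(CG20293 siRNA) = 29.510 − 18.255 = 11.255
ΔΔCt = 11.255 − 8.930 = 2.325
Fold change = 2^(−2.325) = 0.1996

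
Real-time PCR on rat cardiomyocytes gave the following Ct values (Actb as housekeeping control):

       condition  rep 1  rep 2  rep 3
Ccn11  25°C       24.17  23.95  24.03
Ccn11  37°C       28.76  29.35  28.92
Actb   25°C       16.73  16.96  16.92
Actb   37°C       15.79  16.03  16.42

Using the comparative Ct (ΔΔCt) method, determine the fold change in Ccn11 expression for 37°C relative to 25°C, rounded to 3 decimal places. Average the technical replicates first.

Mean Ct: Ccn11 25°C 24.050; Ccn11 37°C 29.010; Actb 25°C 16.870; Actb 37°C 16.080
ΔCt(25°C) = 24.050 − 16.870 = 7.180
ΔCt(37°C) = 29.010 − 16.080 = 12.930
ΔΔCt = 12.930 − 7.180 = 5.750
Fold change = 2^(−5.750) = 0.0186

0.019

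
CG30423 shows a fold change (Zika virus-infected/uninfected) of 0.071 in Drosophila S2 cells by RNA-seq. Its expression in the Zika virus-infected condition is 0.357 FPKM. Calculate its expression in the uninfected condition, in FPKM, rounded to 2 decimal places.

5.03

uninfected expression = 0.357 / 0.071 = 5.03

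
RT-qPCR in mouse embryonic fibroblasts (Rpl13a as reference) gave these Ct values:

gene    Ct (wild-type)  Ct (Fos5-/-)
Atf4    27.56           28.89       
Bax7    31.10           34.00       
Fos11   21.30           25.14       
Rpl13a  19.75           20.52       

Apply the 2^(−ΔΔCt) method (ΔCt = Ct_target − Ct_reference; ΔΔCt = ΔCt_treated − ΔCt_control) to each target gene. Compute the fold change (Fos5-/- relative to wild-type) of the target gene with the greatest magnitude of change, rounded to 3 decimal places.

0.119

Atf4: ΔΔCt = (28.89−20.52) − (27.56−19.75) = 8.37 − 7.81 = 0.56; fold change = 2^-0.56 = 0.678
Bax7: ΔΔCt = (34.00−20.52) − (31.10−19.75) = 13.48 − 11.35 = 2.13; fold change = 2^-2.13 = 0.228
Fos11: ΔΔCt = (25.14−20.52) − (21.30−19.75) = 4.62 − 1.55 = 3.07; fold change = 2^-3.07 = 0.119
Fos11 has the largest |ΔΔCt| = 3.07.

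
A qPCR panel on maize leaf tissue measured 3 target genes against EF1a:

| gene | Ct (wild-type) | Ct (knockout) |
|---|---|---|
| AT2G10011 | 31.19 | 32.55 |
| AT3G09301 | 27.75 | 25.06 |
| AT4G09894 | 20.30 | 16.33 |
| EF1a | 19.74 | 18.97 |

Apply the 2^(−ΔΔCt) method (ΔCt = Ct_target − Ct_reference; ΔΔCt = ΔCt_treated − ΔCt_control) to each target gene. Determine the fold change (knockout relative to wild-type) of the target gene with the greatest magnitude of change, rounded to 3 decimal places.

AT2G10011: ΔΔCt = (32.55−18.97) − (31.19−19.74) = 13.58 − 11.45 = 2.13; fold change = 2^-2.13 = 0.228
AT3G09301: ΔΔCt = (25.06−18.97) − (27.75−19.74) = 6.09 − 8.01 = -1.92; fold change = 2^1.92 = 3.784
AT4G09894: ΔΔCt = (16.33−18.97) − (20.30−19.74) = -2.64 − 0.56 = -3.20; fold change = 2^3.20 = 9.190
AT4G09894 has the largest |ΔΔCt| = 3.20.

9.190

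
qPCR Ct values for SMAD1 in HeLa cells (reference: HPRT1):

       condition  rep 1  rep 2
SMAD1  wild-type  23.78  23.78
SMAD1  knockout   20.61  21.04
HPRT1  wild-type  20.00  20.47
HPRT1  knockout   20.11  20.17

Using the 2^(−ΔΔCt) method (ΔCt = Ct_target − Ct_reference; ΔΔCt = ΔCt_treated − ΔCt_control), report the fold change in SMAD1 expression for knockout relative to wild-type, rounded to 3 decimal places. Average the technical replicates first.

7.260

Mean Ct: SMAD1 wild-type 23.780; SMAD1 knockout 20.825; HPRT1 wild-type 20.235; HPRT1 knockout 20.140
ΔCt(wild-type) = 23.780 − 20.235 = 3.545
ΔCt(knockout) = 20.825 − 20.140 = 0.685
ΔΔCt = 0.685 − 3.545 = -2.860
Fold change = 2^(−(-2.860)) = 2^2.860 = 7.2602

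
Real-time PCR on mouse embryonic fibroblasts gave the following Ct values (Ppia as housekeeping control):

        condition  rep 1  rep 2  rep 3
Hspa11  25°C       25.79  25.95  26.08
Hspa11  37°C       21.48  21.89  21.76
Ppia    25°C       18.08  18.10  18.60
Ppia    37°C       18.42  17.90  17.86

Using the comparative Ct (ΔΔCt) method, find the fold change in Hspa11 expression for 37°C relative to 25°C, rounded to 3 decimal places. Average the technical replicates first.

16.336

Mean Ct: Hspa11 25°C 25.940; Hspa11 37°C 21.710; Ppia 25°C 18.260; Ppia 37°C 18.060
ΔCt(25°C) = 25.940 − 18.260 = 7.680
ΔCt(37°C) = 21.710 − 18.060 = 3.650
ΔΔCt = 3.650 − 7.680 = -4.030
Fold change = 2^(−(-4.030)) = 2^4.030 = 16.3362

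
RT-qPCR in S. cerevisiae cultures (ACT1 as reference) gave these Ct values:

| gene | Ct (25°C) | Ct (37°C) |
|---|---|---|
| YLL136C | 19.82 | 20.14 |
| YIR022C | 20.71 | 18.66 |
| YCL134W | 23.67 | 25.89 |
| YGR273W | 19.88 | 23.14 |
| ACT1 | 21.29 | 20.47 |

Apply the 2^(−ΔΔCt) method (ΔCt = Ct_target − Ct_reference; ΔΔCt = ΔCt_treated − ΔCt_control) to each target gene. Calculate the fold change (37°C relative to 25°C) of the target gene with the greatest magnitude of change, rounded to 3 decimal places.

YLL136C: ΔΔCt = (20.14−20.47) − (19.82−21.29) = -0.33 − (-1.47) = 1.14; fold change = 2^-1.14 = 0.454
YIR022C: ΔΔCt = (18.66−20.47) − (20.71−21.29) = -1.81 − (-0.58) = -1.23; fold change = 2^1.23 = 2.346
YCL134W: ΔΔCt = (25.89−20.47) − (23.67−21.29) = 5.42 − 2.38 = 3.04; fold change = 2^-3.04 = 0.122
YGR273W: ΔΔCt = (23.14−20.47) − (19.88−21.29) = 2.67 − (-1.41) = 4.08; fold change = 2^-4.08 = 0.059
YGR273W has the largest |ΔΔCt| = 4.08.

0.059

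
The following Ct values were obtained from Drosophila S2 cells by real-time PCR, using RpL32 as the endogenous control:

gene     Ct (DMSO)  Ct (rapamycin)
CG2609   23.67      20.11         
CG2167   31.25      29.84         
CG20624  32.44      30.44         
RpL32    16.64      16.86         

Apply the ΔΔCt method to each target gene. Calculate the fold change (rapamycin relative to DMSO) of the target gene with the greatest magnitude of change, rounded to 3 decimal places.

13.737

CG2609: ΔΔCt = (20.11−16.86) − (23.67−16.64) = 3.25 − 7.03 = -3.78; fold change = 2^3.78 = 13.737
CG2167: ΔΔCt = (29.84−16.86) − (31.25−16.64) = 12.98 − 14.61 = -1.63; fold change = 2^1.63 = 3.095
CG20624: ΔΔCt = (30.44−16.86) − (32.44−16.64) = 13.58 − 15.80 = -2.22; fold change = 2^2.22 = 4.659
CG2609 has the largest |ΔΔCt| = 3.78.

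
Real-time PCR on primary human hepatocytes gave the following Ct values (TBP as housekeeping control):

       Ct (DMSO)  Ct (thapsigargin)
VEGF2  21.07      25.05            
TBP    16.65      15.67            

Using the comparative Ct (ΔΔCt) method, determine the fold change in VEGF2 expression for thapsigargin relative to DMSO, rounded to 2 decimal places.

ΔCt(DMSO) = 21.070 − 16.650 = 4.420
ΔCt(thapsigargin) = 25.050 − 15.670 = 9.380
ΔΔCt = 9.380 − 4.420 = 4.960
Fold change = 2^(−4.960) = 0.032

0.03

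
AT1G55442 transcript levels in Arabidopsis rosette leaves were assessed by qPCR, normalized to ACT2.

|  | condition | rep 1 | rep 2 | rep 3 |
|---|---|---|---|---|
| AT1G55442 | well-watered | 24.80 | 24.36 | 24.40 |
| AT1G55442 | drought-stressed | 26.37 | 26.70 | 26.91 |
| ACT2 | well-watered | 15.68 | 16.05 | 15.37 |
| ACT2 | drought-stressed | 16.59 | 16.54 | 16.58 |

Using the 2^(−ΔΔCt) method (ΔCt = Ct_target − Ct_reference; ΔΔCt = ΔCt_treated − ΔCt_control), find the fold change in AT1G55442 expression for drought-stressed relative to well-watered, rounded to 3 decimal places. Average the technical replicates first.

Mean Ct: AT1G55442 well-watered 24.520; AT1G55442 drought-stressed 26.660; ACT2 well-watered 15.700; ACT2 drought-stressed 16.570
ΔCt(well-watered) = 24.520 − 15.700 = 8.820
ΔCt(drought-stressed) = 26.660 − 16.570 = 10.090
ΔΔCt = 10.090 − 8.820 = 1.270
Fold change = 2^(−1.270) = 0.4147

0.415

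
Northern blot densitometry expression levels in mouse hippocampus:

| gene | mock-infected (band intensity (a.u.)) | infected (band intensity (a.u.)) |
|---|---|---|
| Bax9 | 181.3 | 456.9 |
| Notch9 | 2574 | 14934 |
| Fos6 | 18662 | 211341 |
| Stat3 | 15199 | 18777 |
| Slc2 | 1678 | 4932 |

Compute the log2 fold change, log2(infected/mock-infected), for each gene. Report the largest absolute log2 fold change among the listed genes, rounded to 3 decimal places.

3.501

log2(456.9/181.3) = 1.333  (Bax9)
log2(14934/2574) = 2.537  (Notch9)
log2(211341/18662) = 3.501  (Fos6)
log2(18777/15199) = 0.305  (Stat3)
log2(4932/1678) = 1.555  (Slc2)
The largest magnitude belongs to Fos6.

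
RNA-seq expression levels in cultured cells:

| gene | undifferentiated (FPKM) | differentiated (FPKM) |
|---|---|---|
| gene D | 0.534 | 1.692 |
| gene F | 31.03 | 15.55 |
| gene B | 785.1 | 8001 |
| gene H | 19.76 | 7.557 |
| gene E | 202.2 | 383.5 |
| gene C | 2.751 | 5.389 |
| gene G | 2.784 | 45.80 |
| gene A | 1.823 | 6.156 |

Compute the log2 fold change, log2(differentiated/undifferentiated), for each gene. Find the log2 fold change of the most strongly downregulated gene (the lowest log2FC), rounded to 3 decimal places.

-1.387

log2(1.692/0.534) = 1.664  (gene D)
log2(15.55/31.03) = -0.997  (gene F)
log2(8001/785.1) = 3.349  (gene B)
log2(7.557/19.76) = -1.387  (gene H)
log2(383.5/202.2) = 0.923  (gene E)
log2(5.389/2.751) = 0.970  (gene C)
log2(45.80/2.784) = 4.040  (gene G)
log2(6.156/1.823) = 1.756  (gene A)
gene H is most strongly downregulated.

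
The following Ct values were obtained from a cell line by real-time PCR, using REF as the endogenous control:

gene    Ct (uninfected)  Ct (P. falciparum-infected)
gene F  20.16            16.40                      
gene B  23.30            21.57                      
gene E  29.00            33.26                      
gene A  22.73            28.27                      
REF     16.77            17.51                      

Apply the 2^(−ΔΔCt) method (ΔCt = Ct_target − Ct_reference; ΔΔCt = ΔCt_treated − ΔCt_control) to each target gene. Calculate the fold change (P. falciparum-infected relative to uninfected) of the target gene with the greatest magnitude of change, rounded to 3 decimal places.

0.036

gene F: ΔΔCt = (16.40−17.51) − (20.16−16.77) = -1.11 − 3.39 = -4.50; fold change = 2^4.50 = 22.627
gene B: ΔΔCt = (21.57−17.51) − (23.30−16.77) = 4.06 − 6.53 = -2.47; fold change = 2^2.47 = 5.540
gene E: ΔΔCt = (33.26−17.51) − (29.00−16.77) = 15.75 − 12.23 = 3.52; fold change = 2^-3.52 = 0.087
gene A: ΔΔCt = (28.27−17.51) − (22.73−16.77) = 10.76 − 5.96 = 4.80; fold change = 2^-4.80 = 0.036
gene A has the largest |ΔΔCt| = 4.80.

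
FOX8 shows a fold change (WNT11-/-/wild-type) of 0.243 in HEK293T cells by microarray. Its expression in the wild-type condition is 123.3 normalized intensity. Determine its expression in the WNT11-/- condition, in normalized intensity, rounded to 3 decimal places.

WNT11-/- expression = 123.3 × 0.243 = 29.962

29.962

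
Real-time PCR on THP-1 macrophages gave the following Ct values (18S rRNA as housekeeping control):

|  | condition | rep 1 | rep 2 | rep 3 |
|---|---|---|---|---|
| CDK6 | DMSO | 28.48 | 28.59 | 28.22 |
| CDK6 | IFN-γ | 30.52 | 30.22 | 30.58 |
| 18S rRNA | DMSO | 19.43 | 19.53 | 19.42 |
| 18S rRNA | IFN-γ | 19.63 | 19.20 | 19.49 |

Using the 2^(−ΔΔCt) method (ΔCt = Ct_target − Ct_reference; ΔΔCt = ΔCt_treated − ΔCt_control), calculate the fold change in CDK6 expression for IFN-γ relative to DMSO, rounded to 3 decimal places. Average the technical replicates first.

0.245

Mean Ct: CDK6 DMSO 28.430; CDK6 IFN-γ 30.440; 18S rRNA DMSO 19.460; 18S rRNA IFN-γ 19.440
ΔCt(DMSO) = 28.430 − 19.460 = 8.970
ΔCt(IFN-γ) = 30.440 − 19.440 = 11.000
ΔΔCt = 11.000 − 8.970 = 2.030
Fold change = 2^(−2.030) = 0.2449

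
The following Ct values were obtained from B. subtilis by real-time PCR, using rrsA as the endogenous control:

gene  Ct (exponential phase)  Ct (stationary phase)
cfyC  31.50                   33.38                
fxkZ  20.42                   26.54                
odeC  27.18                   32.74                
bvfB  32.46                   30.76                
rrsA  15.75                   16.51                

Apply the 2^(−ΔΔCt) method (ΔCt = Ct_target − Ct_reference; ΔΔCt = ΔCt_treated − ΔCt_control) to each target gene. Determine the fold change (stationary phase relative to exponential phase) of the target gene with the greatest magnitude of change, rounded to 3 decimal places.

0.024

cfyC: ΔΔCt = (33.38−16.51) − (31.50−15.75) = 16.87 − 15.75 = 1.12; fold change = 2^-1.12 = 0.460
fxkZ: ΔΔCt = (26.54−16.51) − (20.42−15.75) = 10.03 − 4.67 = 5.36; fold change = 2^-5.36 = 0.024
odeC: ΔΔCt = (32.74−16.51) − (27.18−15.75) = 16.23 − 11.43 = 4.80; fold change = 2^-4.80 = 0.036
bvfB: ΔΔCt = (30.76−16.51) − (32.46−15.75) = 14.25 − 16.71 = -2.46; fold change = 2^2.46 = 5.502
fxkZ has the largest |ΔΔCt| = 5.36.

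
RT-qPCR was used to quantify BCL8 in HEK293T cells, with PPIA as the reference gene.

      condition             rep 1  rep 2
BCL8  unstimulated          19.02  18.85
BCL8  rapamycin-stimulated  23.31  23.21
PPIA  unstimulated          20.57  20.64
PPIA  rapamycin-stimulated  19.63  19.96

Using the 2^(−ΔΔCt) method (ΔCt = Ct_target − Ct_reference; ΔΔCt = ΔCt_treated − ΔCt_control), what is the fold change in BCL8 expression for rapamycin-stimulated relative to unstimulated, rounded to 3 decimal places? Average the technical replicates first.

Mean Ct: BCL8 unstimulated 18.935; BCL8 rapamycin-stimulated 23.260; PPIA unstimulated 20.605; PPIA rapamycin-stimulated 19.795
ΔCt(unstimulated) = 18.935 − 20.605 = -1.670
ΔCt(rapamycin-stimulated) = 23.260 − 19.795 = 3.465
ΔΔCt = 3.465 − (-1.670) = 5.135
Fold change = 2^(−5.135) = 0.0285

0.028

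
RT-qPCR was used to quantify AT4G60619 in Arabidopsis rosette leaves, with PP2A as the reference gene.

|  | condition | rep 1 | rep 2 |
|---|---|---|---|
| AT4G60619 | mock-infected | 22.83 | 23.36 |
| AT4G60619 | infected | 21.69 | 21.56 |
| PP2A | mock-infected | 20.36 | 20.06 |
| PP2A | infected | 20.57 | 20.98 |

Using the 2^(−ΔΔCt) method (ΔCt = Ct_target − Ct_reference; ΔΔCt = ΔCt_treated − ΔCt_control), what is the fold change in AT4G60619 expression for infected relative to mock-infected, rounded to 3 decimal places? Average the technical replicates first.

4.098

Mean Ct: AT4G60619 mock-infected 23.095; AT4G60619 infected 21.625; PP2A mock-infected 20.210; PP2A infected 20.775
ΔCt(mock-infected) = 23.095 − 20.210 = 2.885
ΔCt(infected) = 21.625 − 20.775 = 0.850
ΔΔCt = 0.850 − 2.885 = -2.035
Fold change = 2^(−(-2.035)) = 2^2.035 = 4.0982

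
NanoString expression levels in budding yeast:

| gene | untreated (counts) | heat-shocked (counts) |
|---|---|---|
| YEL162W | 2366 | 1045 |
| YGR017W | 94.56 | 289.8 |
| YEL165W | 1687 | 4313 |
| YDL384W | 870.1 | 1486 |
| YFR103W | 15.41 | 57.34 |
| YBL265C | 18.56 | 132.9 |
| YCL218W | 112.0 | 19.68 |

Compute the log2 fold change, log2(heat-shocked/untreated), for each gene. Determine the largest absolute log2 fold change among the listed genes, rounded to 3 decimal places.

log2(1045/2366) = -1.179  (YEL162W)
log2(289.8/94.56) = 1.616  (YGR017W)
log2(4313/1687) = 1.354  (YEL165W)
log2(1486/870.1) = 0.772  (YDL384W)
log2(57.34/15.41) = 1.896  (YFR103W)
log2(132.9/18.56) = 2.840  (YBL265C)
log2(19.68/112.0) = -2.509  (YCL218W)
The largest magnitude belongs to YBL265C.

2.840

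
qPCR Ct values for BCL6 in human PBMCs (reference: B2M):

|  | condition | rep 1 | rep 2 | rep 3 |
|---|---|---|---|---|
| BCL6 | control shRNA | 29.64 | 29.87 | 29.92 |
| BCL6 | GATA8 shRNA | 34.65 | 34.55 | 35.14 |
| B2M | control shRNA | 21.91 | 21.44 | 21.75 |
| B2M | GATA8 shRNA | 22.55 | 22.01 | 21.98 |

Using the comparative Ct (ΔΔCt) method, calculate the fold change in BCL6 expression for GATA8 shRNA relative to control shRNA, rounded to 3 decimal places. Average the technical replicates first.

0.045

Mean Ct: BCL6 control shRNA 29.810; BCL6 GATA8 shRNA 34.780; B2M control shRNA 21.700; B2M GATA8 shRNA 22.180
ΔCt(control shRNA) = 29.810 − 21.700 = 8.110
ΔCt(GATA8 shRNA) = 34.780 − 22.180 = 12.600
ΔΔCt = 12.600 − 8.110 = 4.490
Fold change = 2^(−4.490) = 0.0445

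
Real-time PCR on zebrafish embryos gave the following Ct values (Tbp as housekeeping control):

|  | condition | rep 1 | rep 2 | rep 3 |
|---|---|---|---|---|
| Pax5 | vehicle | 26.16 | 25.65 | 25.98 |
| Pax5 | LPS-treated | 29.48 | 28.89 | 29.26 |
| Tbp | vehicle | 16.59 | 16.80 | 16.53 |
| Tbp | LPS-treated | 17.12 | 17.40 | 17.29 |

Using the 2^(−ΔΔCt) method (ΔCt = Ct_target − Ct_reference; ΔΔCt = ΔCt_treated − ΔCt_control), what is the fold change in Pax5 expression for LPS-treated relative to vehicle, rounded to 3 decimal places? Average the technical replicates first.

Mean Ct: Pax5 vehicle 25.930; Pax5 LPS-treated 29.210; Tbp vehicle 16.640; Tbp LPS-treated 17.270
ΔCt(vehicle) = 25.930 − 16.640 = 9.290
ΔCt(LPS-treated) = 29.210 − 17.270 = 11.940
ΔΔCt = 11.940 − 9.290 = 2.650
Fold change = 2^(−2.650) = 0.1593

0.159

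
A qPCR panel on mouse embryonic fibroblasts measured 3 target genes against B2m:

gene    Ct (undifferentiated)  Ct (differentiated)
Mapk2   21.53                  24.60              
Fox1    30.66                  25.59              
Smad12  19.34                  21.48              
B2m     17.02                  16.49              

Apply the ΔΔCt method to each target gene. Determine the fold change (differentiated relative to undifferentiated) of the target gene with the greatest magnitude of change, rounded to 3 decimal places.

Mapk2: ΔΔCt = (24.60−16.49) − (21.53−17.02) = 8.11 − 4.51 = 3.60; fold change = 2^-3.60 = 0.082
Fox1: ΔΔCt = (25.59−16.49) − (30.66−17.02) = 9.10 − 13.64 = -4.54; fold change = 2^4.54 = 23.264
Smad12: ΔΔCt = (21.48−16.49) − (19.34−17.02) = 4.99 − 2.32 = 2.67; fold change = 2^-2.67 = 0.157
Fox1 has the largest |ΔΔCt| = 4.54.

23.264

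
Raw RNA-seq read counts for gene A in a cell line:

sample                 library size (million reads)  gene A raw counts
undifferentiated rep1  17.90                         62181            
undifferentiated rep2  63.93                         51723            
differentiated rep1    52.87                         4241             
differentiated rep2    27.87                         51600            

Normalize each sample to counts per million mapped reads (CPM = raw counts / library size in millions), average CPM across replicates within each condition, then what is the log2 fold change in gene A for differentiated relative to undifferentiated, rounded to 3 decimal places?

-1.149

CPM(undifferentiated rep1) = 62181 / 17.90 = 3473.7989
CPM(undifferentiated rep2) = 51723 / 63.93 = 809.0568
CPM(differentiated rep1) = 4241 / 52.87 = 80.2156
CPM(differentiated rep2) = 51600 / 27.87 = 1851.4532
mean CPM(undifferentiated) = 2141.4278; mean CPM(differentiated) = 965.8344
Fold change = 965.8344 / 2141.4278 = 0.45102
log2(0.45102) = -1.1487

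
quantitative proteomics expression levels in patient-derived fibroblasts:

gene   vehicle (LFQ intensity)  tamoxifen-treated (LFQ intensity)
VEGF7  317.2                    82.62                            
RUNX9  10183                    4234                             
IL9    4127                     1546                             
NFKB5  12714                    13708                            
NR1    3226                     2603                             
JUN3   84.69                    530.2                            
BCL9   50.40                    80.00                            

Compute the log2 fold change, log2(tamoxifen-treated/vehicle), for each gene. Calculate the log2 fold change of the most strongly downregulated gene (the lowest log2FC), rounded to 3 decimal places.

log2(82.62/317.2) = -1.941  (VEGF7)
log2(4234/10183) = -1.266  (RUNX9)
log2(1546/4127) = -1.417  (IL9)
log2(13708/12714) = 0.109  (NFKB5)
log2(2603/3226) = -0.310  (NR1)
log2(530.2/84.69) = 2.646  (JUN3)
log2(80.00/50.40) = 0.667  (BCL9)
VEGF7 is most strongly downregulated.

-1.941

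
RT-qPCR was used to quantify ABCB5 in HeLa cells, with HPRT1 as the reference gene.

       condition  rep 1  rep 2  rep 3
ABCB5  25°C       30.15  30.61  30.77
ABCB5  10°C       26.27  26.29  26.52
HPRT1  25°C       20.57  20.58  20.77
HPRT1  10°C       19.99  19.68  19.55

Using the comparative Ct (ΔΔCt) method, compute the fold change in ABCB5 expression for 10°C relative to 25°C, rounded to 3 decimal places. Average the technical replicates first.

9.514

Mean Ct: ABCB5 25°C 30.510; ABCB5 10°C 26.360; HPRT1 25°C 20.640; HPRT1 10°C 19.740
ΔCt(25°C) = 30.510 − 20.640 = 9.870
ΔCt(10°C) = 26.360 − 19.740 = 6.620
ΔΔCt = 6.620 − 9.870 = -3.250
Fold change = 2^(−(-3.250)) = 2^3.250 = 9.5137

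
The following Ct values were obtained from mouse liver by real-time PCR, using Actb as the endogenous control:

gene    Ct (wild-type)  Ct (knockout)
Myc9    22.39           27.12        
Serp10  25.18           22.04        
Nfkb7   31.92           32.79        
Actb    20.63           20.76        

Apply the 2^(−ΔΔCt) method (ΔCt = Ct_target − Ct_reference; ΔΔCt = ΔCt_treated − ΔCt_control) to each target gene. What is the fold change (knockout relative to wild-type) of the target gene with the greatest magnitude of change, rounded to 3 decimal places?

Myc9: ΔΔCt = (27.12−20.76) − (22.39−20.63) = 6.36 − 1.76 = 4.60; fold change = 2^-4.60 = 0.041
Serp10: ΔΔCt = (22.04−20.76) − (25.18−20.63) = 1.28 − 4.55 = -3.27; fold change = 2^3.27 = 9.646
Nfkb7: ΔΔCt = (32.79−20.76) − (31.92−20.63) = 12.03 − 11.29 = 0.74; fold change = 2^-0.74 = 0.599
Myc9 has the largest |ΔΔCt| = 4.60.

0.041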